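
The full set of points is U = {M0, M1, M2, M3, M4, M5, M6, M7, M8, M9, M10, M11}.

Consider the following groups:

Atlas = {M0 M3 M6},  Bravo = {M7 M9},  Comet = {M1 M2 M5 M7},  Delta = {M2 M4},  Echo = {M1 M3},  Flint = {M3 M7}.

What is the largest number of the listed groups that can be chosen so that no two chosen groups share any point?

Atlas, Bravo, Delta are pairwise disjoint (Atlas={M0,M3,M6}; Bravo={M7,M9}; Delta={M2,M4}).
Every remaining group overlaps one of these, and no 4 of the listed groups are pairwise disjoint, so 3 is the maximum.

3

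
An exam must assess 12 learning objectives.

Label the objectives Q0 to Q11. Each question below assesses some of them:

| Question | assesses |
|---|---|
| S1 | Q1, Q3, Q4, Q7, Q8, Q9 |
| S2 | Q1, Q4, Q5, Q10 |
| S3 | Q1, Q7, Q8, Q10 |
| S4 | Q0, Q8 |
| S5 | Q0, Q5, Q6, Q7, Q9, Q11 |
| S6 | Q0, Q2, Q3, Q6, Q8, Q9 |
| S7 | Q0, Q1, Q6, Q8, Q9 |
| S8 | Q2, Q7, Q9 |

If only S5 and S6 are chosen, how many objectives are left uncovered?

3

Union of S5, S6 = {Q0, Q2, Q3, Q5, Q6, Q7, Q8, Q9, Q11}.
Not covered: Q1, Q4, Q10 — 3 objectives.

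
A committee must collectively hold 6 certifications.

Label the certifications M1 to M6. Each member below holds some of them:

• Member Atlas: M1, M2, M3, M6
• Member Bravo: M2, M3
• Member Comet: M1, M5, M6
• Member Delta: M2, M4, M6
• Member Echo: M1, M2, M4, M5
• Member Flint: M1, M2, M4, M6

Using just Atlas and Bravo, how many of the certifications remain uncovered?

2

Union of Atlas, Bravo = {M1, M2, M3, M6}.
Not covered: M4, M5 — 2 certifications.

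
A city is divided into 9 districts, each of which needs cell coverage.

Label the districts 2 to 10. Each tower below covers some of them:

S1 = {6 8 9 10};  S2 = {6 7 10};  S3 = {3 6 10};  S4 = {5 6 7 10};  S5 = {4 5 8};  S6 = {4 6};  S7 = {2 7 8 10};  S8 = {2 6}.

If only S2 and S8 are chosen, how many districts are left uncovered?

5

Union of S2, S8 = {2, 6, 7, 10}.
Not covered: 3, 4, 5, 8, 9 — 5 districts.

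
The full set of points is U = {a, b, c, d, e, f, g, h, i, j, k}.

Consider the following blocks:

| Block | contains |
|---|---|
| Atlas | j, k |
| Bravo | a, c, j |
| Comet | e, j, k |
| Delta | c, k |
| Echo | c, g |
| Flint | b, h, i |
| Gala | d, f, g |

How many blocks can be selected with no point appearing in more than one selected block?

Comet, Echo, Flint are pairwise disjoint (Comet={e,j,k}; Echo={c,g}; Flint={b,h,i}).
Every remaining block overlaps one of these, and no 4 of the listed blocks are pairwise disjoint, so 3 is the maximum.

3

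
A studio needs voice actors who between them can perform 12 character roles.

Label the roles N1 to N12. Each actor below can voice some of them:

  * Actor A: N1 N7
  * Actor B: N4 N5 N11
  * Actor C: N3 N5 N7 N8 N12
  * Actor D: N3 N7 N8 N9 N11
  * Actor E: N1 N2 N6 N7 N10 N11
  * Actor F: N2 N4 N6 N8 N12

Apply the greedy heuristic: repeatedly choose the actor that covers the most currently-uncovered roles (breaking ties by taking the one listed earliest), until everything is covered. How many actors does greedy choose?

Greedy: pick E (covers 6 new) → pick C (covers 4 new) → pick B (covers 1 new) → pick D (covers 1 new). Total picks: 4.

4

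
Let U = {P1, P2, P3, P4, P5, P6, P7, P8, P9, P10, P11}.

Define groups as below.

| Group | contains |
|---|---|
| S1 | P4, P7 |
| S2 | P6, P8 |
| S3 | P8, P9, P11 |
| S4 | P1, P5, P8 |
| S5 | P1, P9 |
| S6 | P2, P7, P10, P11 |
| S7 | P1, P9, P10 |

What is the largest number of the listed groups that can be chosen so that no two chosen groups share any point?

3

S1, S2, S5 are pairwise disjoint (S1={P4,P7}; S2={P6,P8}; S5={P1,P9}).
Every remaining group overlaps one of these, and no 4 of the listed groups are pairwise disjoint, so 3 is the maximum.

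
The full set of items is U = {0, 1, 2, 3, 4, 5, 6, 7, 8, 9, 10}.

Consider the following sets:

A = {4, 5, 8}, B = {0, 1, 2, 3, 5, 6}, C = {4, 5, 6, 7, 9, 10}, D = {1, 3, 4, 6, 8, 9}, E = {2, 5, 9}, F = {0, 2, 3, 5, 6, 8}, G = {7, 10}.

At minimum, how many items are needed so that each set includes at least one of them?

H = {3, 5, 7} meets every set (each contains at least one member of H), and |H| = 3.
No choice of 2 items meets every set, so 3 is the minimum.

3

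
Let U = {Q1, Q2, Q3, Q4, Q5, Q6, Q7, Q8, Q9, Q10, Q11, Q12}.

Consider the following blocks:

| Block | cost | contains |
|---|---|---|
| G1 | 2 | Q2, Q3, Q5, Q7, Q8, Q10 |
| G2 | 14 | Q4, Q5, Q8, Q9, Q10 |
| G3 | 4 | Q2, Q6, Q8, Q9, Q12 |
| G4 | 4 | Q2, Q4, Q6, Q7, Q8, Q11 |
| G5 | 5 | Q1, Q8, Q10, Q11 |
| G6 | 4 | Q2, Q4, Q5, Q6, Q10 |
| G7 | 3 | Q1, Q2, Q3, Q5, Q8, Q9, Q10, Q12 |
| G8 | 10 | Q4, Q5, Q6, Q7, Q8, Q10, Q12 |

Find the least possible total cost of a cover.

G4, G7 together cover every element (G4 ∪ G7 = {Q1, Q2, Q3, Q4, Q5, Q6, Q7, Q8, Q9, Q10, Q11, Q12}); total cost 4 + 3 = 7.
The greedy pick G1, G7, G4 costs 9; no covering selection beats 7.

7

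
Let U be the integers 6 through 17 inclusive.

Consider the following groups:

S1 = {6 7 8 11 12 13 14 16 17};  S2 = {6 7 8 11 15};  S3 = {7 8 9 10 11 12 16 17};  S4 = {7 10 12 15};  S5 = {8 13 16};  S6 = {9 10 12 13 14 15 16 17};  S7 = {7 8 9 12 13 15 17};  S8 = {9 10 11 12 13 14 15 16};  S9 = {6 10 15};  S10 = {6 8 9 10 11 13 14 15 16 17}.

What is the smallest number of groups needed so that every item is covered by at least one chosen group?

2

S4 and S10 together: S4 ∪ S10 = {6, 7, 8, 9, 10, 11, 12, 13, 14, 15, 16, 17} — every item is covered.
No single group has all 12 items (the largest, S10, has 10), so 2 is optimal.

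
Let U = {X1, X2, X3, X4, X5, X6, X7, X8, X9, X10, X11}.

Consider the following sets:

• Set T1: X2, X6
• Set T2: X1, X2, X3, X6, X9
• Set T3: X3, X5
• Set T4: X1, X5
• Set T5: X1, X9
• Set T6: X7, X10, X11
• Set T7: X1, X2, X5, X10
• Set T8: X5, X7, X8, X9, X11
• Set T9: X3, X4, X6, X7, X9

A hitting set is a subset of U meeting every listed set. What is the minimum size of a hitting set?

4

The 4 elements {X1, X2, X5, X7} hit every set.
The sets T1, T3, T5, T6 are pairwise disjoint, so any hitting set needs a separate element for each — at least 4. Hence 4 is optimal.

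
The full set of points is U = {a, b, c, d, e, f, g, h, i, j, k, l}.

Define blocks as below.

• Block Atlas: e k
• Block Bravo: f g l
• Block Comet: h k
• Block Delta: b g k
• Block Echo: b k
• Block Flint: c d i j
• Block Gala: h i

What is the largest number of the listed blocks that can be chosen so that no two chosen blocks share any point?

Bravo, Comet, Flint are pairwise disjoint (Bravo={f,g,l}; Comet={h,k}; Flint={c,d,i,j}).
Every remaining block overlaps one of these, and no 4 of the listed blocks are pairwise disjoint, so 3 is the maximum.

3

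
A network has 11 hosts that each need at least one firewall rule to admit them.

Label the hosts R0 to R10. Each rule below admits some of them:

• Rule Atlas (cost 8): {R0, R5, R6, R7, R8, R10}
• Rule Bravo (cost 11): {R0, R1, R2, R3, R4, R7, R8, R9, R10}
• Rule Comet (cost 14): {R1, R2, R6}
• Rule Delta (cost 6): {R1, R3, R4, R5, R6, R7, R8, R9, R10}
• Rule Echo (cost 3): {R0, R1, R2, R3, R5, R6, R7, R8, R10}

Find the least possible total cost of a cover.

9

Delta, Echo together cover every host (Delta ∪ Echo = {R0, R1, R2, R3, R4, R5, R6, R7, R8, R9, R10}); total cost 6 + 3 = 9.
No covering selection has total cost below 9.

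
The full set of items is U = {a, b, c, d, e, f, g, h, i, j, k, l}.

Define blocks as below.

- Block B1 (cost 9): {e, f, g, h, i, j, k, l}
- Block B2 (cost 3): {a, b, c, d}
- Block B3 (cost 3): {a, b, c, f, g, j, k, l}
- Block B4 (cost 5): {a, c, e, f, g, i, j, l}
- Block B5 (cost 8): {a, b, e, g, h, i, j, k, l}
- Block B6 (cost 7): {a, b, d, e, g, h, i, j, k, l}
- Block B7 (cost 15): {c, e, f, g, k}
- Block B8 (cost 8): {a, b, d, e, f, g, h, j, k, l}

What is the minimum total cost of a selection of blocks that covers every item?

10

B3, B6 together cover every item (B3 ∪ B6 = {a, b, c, d, e, f, g, h, i, j, k, l}); total cost 3 + 7 = 10.
No covering selection has total cost below 10.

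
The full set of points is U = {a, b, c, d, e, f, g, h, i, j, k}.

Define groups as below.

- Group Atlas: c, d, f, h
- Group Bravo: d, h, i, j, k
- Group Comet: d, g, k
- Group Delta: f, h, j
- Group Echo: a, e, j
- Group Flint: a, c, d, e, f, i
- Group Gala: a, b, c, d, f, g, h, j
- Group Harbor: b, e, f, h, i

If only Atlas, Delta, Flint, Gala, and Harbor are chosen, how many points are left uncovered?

Union of Atlas, Delta, Flint, Gala, Harbor = {a, b, c, d, e, f, g, h, i, j}.
Not covered: k — 1 point.

1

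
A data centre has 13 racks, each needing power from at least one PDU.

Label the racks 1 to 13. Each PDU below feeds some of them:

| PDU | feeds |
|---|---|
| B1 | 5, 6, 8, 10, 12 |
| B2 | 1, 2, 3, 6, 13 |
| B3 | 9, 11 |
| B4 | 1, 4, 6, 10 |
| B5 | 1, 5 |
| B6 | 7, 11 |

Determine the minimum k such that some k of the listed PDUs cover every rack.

Take {B1, B2, B3, B4, B6}. Their union is {1, 2, 3, 4, 5, 6, 7, 8, 9, 10, 11, 12, 13}, which is all 13 racks.
No 4 of the 6 PDUs cover everything (all 15 combinations miss at least one rack), so 5 is optimal.

5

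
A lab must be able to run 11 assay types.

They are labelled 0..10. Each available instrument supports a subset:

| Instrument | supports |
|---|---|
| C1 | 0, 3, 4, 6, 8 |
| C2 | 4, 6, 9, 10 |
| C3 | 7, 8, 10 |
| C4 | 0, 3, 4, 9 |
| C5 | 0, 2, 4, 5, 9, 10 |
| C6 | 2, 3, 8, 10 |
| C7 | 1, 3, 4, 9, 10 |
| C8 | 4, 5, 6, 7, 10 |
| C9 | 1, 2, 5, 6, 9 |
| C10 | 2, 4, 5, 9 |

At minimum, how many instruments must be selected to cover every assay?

Take {C1, C8, C9}. Their union is {0, 1, 2, 3, 4, 5, 6, 7, 8, 9, 10}, which is all 11 assays.
No 2 of the 10 instruments cover everything (all 45 combinations miss at least one assay), so 3 is optimal.

3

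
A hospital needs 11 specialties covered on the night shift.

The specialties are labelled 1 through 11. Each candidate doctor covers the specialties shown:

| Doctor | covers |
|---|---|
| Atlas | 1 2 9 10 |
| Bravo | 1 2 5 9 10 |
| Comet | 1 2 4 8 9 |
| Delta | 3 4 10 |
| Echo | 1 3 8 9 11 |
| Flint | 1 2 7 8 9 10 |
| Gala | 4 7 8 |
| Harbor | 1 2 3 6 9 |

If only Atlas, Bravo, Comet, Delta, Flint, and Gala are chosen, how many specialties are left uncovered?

2

Union of Atlas, Bravo, Comet, Delta, Flint, Gala = {1, 2, 3, 4, 5, 7, 8, 9, 10}.
Not covered: 6, 11 — 2 specialties.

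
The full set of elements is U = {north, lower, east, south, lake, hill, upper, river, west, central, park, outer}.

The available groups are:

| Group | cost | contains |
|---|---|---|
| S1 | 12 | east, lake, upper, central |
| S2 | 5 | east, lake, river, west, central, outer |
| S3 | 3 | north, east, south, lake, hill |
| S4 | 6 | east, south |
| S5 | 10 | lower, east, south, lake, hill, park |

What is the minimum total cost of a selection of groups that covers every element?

30

S1, S2, S3, S5 together cover every element (S1 ∪ S2 ∪ S3 ∪ S5 = {north, lower, east, south, lake, hill, upper, river, west, central, park, outer}); total cost 12 + 5 + 3 + 10 = 30.
No covering selection has total cost below 30.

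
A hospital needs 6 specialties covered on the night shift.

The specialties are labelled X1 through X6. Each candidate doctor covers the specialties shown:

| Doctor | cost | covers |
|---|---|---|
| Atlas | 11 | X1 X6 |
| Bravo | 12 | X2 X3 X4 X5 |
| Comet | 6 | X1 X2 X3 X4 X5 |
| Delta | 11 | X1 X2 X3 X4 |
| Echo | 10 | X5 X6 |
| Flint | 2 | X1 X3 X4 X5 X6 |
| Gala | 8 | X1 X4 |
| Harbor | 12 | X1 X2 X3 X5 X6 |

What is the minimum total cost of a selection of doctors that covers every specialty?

Comet, Flint together cover every specialty (Comet ∪ Flint = {X1, X2, X3, X4, X5, X6}); total cost 6 + 2 = 8.
No covering selection has total cost below 8.

8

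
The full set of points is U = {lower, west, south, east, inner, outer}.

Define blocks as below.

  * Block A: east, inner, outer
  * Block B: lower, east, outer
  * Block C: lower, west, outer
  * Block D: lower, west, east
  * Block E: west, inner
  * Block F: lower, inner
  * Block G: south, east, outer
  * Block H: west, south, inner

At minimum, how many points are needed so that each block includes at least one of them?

The 3 points {lower, south, inner} hit every block.
No choice of 2 points meets every block, so 3 is the minimum.

3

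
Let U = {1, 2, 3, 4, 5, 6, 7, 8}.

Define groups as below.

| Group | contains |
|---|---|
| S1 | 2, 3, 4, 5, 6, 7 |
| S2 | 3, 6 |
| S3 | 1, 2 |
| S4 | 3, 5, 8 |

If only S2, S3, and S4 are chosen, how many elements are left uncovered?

Union of S2, S3, S4 = {1, 2, 3, 5, 6, 8}.
Not covered: 4, 7 — 2 elements.

2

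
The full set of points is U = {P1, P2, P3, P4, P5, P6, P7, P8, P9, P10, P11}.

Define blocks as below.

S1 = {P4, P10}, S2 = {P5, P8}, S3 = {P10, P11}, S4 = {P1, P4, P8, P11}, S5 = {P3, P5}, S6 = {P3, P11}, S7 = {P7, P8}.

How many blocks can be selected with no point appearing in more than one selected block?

3

S1, S2, S6 are pairwise disjoint (S1={P4,P10}; S2={P5,P8}; S6={P3,P11}).
Every remaining block overlaps one of these, and no 4 of the listed blocks are pairwise disjoint, so 3 is the maximum.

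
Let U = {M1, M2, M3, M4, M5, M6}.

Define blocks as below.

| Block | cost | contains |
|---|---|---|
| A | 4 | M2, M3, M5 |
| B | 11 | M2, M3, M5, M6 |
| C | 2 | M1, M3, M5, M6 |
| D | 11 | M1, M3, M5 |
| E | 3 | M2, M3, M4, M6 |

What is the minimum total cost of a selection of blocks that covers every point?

5

C, E together cover every point (C ∪ E = {M1, M2, M3, M4, M5, M6}); total cost 2 + 3 = 5.
No covering selection has total cost below 5.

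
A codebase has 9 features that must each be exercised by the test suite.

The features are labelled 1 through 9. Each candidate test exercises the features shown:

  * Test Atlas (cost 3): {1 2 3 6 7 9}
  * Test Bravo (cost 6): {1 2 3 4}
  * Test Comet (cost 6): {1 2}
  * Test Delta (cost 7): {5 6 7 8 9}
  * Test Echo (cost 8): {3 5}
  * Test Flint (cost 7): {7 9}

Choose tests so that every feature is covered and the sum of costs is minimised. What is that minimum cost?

13

Bravo, Delta together cover every feature (Bravo ∪ Delta = {1, 2, 3, 4, 5, 6, 7, 8, 9}); total cost 6 + 7 = 13.
The greedy pick Atlas, Delta, Bravo costs 16; no covering selection beats 13.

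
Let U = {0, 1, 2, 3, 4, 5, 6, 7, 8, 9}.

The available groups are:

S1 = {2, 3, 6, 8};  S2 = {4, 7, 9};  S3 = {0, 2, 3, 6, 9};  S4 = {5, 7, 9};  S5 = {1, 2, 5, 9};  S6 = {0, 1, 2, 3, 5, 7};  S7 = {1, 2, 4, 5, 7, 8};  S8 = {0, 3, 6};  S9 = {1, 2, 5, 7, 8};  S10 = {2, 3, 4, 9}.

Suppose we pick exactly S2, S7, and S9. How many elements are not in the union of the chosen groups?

3

Union of S2, S7, S9 = {1, 2, 4, 5, 7, 8, 9}.
Not covered: 0, 3, 6 — 3 elements.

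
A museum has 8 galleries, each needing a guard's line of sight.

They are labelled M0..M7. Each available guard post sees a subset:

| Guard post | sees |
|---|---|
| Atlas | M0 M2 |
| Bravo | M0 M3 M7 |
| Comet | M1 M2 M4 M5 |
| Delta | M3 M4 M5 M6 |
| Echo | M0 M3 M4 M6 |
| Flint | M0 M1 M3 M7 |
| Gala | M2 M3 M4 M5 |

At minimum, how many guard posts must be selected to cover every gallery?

3

Bravo and Comet and Echo together: Bravo ∪ Comet ∪ Echo = {M0, M1, M2, M3, M4, M5, M6, M7} — every gallery is covered.
No 2 of the 7 guard posts cover everything (all 21 combinations miss at least one gallery), so 3 is optimal.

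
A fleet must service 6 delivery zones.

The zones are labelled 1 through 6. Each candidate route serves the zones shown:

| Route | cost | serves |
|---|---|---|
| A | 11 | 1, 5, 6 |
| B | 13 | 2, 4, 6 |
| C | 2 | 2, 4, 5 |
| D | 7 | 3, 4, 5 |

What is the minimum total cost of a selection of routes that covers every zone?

20

A, C, D together cover every zone (A ∪ C ∪ D = {1, 2, 3, 4, 5, 6}); total cost 11 + 2 + 7 = 20.
No covering selection has total cost below 20.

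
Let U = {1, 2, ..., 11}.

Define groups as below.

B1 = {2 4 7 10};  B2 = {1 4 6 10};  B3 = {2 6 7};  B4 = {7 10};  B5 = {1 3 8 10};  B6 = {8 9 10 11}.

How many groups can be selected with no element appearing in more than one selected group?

B3, B5 are pairwise disjoint (B3={2,6,7}; B5={1,3,8,10}).
Every remaining group overlaps one of these, and no 3 of the listed groups are pairwise disjoint, so 2 is the maximum.

2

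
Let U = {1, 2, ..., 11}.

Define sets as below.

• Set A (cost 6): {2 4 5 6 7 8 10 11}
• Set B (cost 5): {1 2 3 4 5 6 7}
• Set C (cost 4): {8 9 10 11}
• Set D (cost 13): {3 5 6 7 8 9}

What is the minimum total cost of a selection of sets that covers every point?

9

B, C together cover every point (B ∪ C = {1, 2, 3, 4, 5, 6, 7, 8, 9, 10, 11}); total cost 5 + 4 = 9.
No covering selection has total cost below 9.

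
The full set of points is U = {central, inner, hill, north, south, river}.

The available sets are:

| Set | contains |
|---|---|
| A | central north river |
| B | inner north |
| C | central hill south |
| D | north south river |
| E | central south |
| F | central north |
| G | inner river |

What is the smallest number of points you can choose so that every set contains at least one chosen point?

H = {central, north, river} meets every set (each contains at least one member of H), and |H| = 3.
No choice of 2 points meets every set, so 3 is the minimum.

3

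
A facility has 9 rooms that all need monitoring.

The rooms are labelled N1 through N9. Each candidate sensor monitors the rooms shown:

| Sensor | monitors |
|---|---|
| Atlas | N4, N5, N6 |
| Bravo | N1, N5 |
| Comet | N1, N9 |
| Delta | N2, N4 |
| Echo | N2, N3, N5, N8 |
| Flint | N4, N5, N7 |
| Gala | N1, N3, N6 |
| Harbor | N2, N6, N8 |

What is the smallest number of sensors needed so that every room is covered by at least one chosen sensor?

Comet and Flint and Gala and Harbor together: Comet ∪ Flint ∪ Gala ∪ Harbor = {N1, N2, N3, N4, N5, N6, N7, N8, N9} — every room is covered.
No 3 of the 8 sensors cover everything (all 56 combinations miss at least one room), so 4 is optimal.

4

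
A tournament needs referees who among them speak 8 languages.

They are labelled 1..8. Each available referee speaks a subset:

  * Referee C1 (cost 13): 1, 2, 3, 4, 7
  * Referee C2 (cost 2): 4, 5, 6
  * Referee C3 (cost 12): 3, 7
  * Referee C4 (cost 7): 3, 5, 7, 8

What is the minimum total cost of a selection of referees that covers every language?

22

C1, C2, C4 together cover every language (C1 ∪ C2 ∪ C4 = {1, 2, 3, 4, 5, 6, 7, 8}); total cost 13 + 2 + 7 = 22.
No covering selection has total cost below 22.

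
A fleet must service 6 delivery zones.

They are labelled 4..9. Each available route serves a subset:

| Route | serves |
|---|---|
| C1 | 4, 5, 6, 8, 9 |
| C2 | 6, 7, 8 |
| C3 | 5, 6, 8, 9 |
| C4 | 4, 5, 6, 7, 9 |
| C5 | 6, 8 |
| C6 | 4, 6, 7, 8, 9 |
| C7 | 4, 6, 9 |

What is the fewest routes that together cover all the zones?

2

Take {C4, C5}. Their union is {4, 5, 6, 7, 8, 9}, which is all 6 zones.
No single route has all 6 zones (the largest, C1, has 5), so 2 is optimal.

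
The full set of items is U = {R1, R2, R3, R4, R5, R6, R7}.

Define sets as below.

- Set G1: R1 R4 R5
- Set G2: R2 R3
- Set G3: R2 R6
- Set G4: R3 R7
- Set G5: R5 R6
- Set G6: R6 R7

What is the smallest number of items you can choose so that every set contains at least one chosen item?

H = {R1, R3, R6} meets every set (each contains at least one member of H), and |H| = 3.
The sets G1, G3, G4 are pairwise disjoint, so any hitting set needs a separate item for each — at least 3. Hence 3 is optimal.

3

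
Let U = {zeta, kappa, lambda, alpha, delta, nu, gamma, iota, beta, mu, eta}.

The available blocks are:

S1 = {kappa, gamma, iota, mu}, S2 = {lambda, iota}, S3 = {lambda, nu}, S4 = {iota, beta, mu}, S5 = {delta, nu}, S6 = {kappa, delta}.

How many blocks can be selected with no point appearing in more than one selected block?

3

S3, S4, S6 are pairwise disjoint (S3={lambda,nu}; S4={iota,beta,mu}; S6={kappa,delta}).
Every remaining block overlaps one of these, and no 4 of the listed blocks are pairwise disjoint, so 3 is the maximum.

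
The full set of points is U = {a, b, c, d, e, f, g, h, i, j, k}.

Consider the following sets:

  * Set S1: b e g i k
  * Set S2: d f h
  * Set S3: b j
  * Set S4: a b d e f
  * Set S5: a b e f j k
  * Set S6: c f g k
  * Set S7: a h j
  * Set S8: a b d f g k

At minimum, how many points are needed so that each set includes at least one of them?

The 3 points {d, j, k} hit every set.
No choice of 2 points meets every set, so 3 is the minimum.

3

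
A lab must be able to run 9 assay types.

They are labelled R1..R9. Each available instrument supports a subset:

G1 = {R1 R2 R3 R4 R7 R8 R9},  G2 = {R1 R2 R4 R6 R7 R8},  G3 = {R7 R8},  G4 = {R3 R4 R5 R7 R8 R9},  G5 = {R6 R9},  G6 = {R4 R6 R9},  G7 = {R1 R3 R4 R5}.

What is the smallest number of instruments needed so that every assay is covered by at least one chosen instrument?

2

G2 and G4 together: G2 ∪ G4 = {R1, R2, R3, R4, R5, R6, R7, R8, R9} — every assay is covered.
No single instrument has all 9 assays (the largest, G1, has 7), so 2 is optimal.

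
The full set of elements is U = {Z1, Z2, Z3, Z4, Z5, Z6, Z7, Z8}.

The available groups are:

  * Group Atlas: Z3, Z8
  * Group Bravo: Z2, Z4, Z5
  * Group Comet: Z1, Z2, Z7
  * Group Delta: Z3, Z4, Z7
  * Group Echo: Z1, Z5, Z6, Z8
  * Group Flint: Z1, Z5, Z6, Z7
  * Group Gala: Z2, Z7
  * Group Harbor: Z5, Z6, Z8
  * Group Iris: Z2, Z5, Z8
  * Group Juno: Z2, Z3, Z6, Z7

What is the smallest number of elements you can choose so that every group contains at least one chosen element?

3

H = {Z2, Z3, Z6} meets every group (each contains at least one member of H), and |H| = 3.
No choice of 2 elements meets every group, so 3 is the minimum.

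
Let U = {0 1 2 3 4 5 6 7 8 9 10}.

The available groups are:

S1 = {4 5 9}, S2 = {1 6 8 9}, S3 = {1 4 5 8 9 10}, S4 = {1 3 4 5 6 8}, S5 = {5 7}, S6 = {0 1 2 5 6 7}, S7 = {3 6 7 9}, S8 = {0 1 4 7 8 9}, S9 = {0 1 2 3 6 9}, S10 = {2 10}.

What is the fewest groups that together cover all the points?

Take {S3, S4, S6}. Their union is {0, 1, 2, 3, 4, 5, 6, 7, 8, 9, 10}, which is all 11 points.
No 2 of the 10 groups cover everything (all 45 combinations miss at least one point), so 3 is optimal.

3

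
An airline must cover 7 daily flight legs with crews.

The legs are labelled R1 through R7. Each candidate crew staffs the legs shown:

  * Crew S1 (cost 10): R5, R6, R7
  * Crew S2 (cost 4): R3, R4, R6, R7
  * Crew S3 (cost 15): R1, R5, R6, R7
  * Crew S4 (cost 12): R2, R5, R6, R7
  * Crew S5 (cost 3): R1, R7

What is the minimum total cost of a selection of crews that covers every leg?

S2, S4, S5 together cover every leg (S2 ∪ S4 ∪ S5 = {R1, R2, R3, R4, R5, R6, R7}); total cost 4 + 12 + 3 = 19.
No covering selection has total cost below 19.

19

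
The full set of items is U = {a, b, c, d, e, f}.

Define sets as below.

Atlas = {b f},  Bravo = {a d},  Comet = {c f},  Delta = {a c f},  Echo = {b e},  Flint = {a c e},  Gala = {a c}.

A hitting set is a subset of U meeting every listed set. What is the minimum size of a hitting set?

H = {a, b, c} meets every set (each contains at least one member of H), and |H| = 3.
The sets Bravo, Comet, Echo are pairwise disjoint, so any hitting set needs a separate item for each — at least 3. Hence 3 is optimal.

3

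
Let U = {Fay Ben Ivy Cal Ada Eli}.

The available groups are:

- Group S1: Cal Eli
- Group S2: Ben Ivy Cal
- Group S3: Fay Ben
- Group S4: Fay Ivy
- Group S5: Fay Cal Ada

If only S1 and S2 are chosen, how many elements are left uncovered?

Union of S1, S2 = {Ben, Ivy, Cal, Eli}.
Not covered: Fay, Ada — 2 elements.

2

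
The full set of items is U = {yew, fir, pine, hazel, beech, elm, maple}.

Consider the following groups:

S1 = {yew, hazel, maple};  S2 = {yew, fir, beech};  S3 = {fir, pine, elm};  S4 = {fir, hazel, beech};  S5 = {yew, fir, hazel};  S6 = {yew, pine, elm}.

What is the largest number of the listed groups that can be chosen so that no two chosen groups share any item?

2

S4, S6 are pairwise disjoint (S4={fir,hazel,beech}; S6={yew,pine,elm}).
Every remaining group overlaps one of these, and no 3 of the listed groups are pairwise disjoint, so 2 is the maximum.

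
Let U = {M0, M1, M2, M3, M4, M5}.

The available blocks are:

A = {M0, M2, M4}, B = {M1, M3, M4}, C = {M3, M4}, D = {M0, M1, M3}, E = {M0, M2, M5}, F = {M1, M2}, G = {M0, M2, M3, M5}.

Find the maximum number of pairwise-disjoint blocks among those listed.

B, E are pairwise disjoint (B={M1,M3,M4}; E={M0,M2,M5}).
Every remaining block overlaps one of these, and no 3 of the listed blocks are pairwise disjoint, so 2 is the maximum.

2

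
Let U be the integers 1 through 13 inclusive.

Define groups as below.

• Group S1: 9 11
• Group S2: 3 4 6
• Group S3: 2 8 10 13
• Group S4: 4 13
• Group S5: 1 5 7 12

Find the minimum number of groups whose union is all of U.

4

Take {S1, S2, S3, S5}. Their union is {1, 2, 3, 4, 5, 6, 7, 8, 9, 10, 11, 12, 13}, which is all 13 points.
Each group has at most 4 points, and 3·4 = 12 < 13 — so at least 4 groups are needed, and 4 is optimal.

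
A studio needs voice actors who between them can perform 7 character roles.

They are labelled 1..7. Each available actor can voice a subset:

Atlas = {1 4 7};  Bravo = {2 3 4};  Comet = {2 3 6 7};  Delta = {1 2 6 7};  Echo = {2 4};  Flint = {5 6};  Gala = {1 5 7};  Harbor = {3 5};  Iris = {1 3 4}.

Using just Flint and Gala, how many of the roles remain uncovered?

Union of Flint, Gala = {1, 5, 6, 7}.
Not covered: 2, 3, 4 — 3 roles.

3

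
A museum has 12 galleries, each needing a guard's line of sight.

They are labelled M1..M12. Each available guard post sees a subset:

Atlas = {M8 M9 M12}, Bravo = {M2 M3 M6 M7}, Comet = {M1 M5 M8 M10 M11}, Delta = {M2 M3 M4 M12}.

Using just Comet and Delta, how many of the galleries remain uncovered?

3

Union of Comet, Delta = {M1, M2, M3, M4, M5, M8, M10, M11, M12}.
Not covered: M6, M7, M9 — 3 galleries.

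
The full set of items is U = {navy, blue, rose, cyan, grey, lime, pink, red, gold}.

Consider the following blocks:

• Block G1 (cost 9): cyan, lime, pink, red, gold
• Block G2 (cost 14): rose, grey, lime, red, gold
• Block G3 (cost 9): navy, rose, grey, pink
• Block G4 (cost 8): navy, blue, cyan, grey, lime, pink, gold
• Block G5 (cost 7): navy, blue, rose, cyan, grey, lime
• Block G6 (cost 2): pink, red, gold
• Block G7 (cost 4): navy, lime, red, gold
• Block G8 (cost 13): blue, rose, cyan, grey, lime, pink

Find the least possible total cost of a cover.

G5, G6 together cover every item (G5 ∪ G6 = {navy, blue, rose, cyan, grey, lime, pink, red, gold}); total cost 7 + 2 = 9.
No covering selection has total cost below 9.

9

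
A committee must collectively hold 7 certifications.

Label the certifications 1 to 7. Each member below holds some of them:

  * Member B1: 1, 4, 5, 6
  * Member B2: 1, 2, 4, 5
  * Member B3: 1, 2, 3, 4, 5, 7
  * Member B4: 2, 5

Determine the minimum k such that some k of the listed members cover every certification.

Take {B1, B3}. Their union is {1, 2, 3, 4, 5, 6, 7}, which is all 7 certifications.
No single member has all 7 certifications (the largest, B3, has 6), so 2 is optimal.

2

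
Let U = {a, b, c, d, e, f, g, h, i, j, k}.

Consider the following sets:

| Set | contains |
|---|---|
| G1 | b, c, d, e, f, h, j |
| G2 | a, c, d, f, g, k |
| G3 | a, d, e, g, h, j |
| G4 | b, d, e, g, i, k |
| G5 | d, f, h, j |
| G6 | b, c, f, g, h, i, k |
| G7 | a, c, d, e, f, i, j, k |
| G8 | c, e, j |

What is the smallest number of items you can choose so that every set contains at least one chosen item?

T = {c, d} meets every set (each contains at least one member of T), and |T| = 2.
No single item lies in every set, so at least 2 are needed and 2 is optimal.

2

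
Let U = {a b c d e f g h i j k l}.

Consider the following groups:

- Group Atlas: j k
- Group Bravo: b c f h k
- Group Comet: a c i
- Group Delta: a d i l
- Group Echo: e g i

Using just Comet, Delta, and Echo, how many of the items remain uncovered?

Union of Comet, Delta, Echo = {a, c, d, e, g, i, l}.
Not covered: b, f, h, j, k — 5 items.

5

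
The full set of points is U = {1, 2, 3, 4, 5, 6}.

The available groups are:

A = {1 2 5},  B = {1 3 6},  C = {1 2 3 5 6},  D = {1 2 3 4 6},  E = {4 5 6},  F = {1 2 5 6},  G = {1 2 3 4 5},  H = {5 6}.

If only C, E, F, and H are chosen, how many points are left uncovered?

0

Union of C, E, F, H = {1, 2, 3, 4, 5, 6} — that's every point, so 0 are uncovered.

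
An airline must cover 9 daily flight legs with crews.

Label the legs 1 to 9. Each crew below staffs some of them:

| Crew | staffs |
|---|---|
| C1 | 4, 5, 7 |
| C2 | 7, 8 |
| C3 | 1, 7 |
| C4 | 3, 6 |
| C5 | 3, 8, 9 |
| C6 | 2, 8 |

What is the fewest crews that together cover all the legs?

5

C1 and C3 and C4 and C5 and C6 together: C1 ∪ C3 ∪ C4 ∪ C5 ∪ C6 = {1, 2, 3, 4, 5, 6, 7, 8, 9} — every leg is covered.
No 4 of the 6 crews cover everything (all 15 combinations miss at least one leg), so 5 is optimal.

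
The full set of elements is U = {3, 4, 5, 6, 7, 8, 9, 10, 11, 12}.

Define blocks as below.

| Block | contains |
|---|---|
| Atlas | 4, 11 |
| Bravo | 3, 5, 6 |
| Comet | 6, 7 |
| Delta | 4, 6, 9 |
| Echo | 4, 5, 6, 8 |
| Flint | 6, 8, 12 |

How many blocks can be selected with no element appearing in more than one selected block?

2

Atlas, Bravo are pairwise disjoint (Atlas={4,11}; Bravo={3,5,6}).
Every remaining block overlaps one of these, and no 3 of the listed blocks are pairwise disjoint, so 2 is the maximum.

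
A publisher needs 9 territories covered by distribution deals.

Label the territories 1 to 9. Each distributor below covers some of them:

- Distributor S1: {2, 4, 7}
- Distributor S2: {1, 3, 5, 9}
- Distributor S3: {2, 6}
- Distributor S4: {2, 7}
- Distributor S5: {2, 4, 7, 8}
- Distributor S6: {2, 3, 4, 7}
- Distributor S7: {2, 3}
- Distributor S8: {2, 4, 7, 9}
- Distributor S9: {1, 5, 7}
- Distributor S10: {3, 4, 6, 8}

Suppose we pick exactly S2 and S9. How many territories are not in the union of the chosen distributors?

Union of S2, S9 = {1, 3, 5, 7, 9}.
Not covered: 2, 4, 6, 8 — 4 territories.

4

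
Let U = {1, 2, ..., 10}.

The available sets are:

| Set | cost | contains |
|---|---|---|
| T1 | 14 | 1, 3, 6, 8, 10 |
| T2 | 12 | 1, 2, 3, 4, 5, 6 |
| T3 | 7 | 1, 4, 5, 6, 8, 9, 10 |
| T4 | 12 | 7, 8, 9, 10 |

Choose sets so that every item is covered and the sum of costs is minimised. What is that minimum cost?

24

T2, T4 together cover every item (T2 ∪ T4 = {1, 2, 3, 4, 5, 6, 7, 8, 9, 10}); total cost 12 + 12 = 24.
The greedy pick T3, T2, T4 costs 31; no covering selection beats 24.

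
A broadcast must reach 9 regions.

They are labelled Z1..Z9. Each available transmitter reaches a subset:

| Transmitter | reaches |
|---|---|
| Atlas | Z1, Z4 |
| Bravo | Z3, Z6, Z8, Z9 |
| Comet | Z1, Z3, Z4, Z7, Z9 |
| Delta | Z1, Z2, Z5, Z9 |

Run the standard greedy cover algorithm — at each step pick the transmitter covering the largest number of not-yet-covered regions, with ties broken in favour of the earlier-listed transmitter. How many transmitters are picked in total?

Greedy: pick Comet (covers 5 new) → pick Bravo (covers 2 new) → pick Delta (covers 2 new). Total picks: 3.

3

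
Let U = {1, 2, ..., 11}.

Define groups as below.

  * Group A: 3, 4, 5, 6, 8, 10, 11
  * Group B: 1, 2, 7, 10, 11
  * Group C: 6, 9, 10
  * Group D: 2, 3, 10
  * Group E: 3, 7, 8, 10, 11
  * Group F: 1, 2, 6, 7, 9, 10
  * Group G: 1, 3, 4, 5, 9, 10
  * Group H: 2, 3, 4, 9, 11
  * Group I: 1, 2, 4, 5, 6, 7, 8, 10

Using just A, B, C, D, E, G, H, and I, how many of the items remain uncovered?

0

Union of A, B, C, D, E, G, H, I = {1, 2, 3, 4, 5, 6, 7, 8, 9, 10, 11} — that's every item, so 0 are uncovered.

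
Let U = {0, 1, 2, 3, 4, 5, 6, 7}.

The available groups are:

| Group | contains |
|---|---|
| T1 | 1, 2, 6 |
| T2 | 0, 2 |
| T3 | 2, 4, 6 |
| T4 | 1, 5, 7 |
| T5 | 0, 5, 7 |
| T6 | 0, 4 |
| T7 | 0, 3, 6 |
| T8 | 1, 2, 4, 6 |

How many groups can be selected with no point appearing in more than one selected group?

T3, T5 are pairwise disjoint (T3={2,4,6}; T5={0,5,7}).
Every remaining group overlaps one of these, and no 3 of the listed groups are pairwise disjoint, so 2 is the maximum.

2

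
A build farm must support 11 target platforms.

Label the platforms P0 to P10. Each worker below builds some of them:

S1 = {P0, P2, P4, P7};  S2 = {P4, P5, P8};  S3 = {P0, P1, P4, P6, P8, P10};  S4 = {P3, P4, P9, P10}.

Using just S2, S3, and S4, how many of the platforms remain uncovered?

2

Union of S2, S3, S4 = {P0, P1, P3, P4, P5, P6, P8, P9, P10}.
Not covered: P2, P7 — 2 platforms.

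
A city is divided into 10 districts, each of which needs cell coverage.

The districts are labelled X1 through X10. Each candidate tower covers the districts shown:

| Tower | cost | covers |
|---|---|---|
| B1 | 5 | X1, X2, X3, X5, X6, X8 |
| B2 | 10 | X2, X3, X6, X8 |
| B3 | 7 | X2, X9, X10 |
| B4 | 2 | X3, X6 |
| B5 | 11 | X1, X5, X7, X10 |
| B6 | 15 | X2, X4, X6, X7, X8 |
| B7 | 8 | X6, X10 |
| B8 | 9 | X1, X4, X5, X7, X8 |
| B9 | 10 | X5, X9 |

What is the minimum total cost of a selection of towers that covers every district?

B3, B4, B8 together cover every district (B3 ∪ B4 ∪ B8 = {X1, X2, X3, X4, X5, X6, X7, X8, X9, X10}); total cost 7 + 2 + 9 = 18.
The greedy pick B1, B3, B8 costs 21; no covering selection beats 18.

18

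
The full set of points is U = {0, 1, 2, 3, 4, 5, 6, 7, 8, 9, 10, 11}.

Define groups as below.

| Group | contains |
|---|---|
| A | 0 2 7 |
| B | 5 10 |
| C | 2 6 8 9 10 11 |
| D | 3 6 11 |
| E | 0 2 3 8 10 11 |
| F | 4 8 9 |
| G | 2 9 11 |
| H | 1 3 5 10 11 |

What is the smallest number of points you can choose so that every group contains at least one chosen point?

T = {0, 4, 5, 11} meets every group (each contains at least one member of T), and |T| = 4.
The groups A, B, D, F are pairwise disjoint, so any hitting set needs a separate point for each — at least 4. Hence 4 is optimal.

4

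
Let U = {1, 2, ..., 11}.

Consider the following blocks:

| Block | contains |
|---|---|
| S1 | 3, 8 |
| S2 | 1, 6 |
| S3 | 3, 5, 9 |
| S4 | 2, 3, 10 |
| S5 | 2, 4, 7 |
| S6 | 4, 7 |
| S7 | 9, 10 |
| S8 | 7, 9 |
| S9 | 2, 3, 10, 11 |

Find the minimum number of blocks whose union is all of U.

S1, S2, S3, S5, and S9 cover everything between them: the union {1, 2, 3, 4, 5, 6, 7, 8, 9, 10, 11} is all of U.
Only S9 contains 11, so S9 is forced; the remaining 7 elements need at least 4 more blocks (each remaining block adds at most 2) — so at least 5 blocks are needed, and 5 is optimal.

5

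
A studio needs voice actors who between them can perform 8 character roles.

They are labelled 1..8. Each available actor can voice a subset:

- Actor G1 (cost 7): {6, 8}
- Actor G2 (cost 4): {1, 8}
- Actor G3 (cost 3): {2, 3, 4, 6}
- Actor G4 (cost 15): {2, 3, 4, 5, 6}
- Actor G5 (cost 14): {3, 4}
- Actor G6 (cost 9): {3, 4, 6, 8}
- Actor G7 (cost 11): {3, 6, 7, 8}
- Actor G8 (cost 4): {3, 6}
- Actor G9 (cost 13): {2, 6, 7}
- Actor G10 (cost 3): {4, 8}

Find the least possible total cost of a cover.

30

G2, G4, G7 together cover every role (G2 ∪ G4 ∪ G7 = {1, 2, 3, 4, 5, 6, 7, 8}); total cost 4 + 15 + 11 = 30.
The greedy pick G3, G2, G7, G4 costs 33; no covering selection beats 30.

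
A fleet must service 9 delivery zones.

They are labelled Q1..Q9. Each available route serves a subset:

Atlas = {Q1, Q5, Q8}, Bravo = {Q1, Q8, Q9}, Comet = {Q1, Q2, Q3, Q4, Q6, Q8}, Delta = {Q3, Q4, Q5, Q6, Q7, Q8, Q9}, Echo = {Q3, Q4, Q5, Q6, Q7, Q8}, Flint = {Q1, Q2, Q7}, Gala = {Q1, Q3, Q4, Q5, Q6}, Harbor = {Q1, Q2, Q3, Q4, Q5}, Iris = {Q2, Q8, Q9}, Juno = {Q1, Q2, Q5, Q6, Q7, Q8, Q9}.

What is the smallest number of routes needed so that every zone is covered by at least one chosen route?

2

Take {Echo, Juno}. Their union is {Q1, Q2, Q3, Q4, Q5, Q6, Q7, Q8, Q9}, which is all 9 zones.
No single route has all 9 zones (the largest, Delta, has 7), so 2 is optimal.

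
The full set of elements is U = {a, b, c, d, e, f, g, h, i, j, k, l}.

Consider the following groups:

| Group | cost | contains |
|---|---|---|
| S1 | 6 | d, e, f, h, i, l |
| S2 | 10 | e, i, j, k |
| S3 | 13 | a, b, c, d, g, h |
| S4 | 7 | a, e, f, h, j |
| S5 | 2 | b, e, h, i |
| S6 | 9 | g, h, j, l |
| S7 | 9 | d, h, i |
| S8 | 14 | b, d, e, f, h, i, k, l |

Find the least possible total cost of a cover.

29

S1, S2, S3 together cover every element (S1 ∪ S2 ∪ S3 = {a, b, c, d, e, f, g, h, i, j, k, l}); total cost 6 + 10 + 13 = 29.
The greedy pick S5, S1, S4, S3, S2 costs 38; no covering selection beats 29.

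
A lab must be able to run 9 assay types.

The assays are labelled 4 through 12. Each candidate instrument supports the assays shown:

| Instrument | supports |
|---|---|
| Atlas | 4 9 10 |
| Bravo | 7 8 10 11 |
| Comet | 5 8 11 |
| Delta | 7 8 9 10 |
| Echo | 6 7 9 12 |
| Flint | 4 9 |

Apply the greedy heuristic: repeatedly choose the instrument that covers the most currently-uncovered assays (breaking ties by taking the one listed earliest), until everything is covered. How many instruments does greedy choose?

Greedy: pick Bravo (covers 4 new) → pick Echo (covers 3 new) → pick Atlas (covers 1 new) → pick Comet (covers 1 new). Total picks: 4.
(The true minimum cover uses only 3 instruments, so greedy is not optimal here.)

4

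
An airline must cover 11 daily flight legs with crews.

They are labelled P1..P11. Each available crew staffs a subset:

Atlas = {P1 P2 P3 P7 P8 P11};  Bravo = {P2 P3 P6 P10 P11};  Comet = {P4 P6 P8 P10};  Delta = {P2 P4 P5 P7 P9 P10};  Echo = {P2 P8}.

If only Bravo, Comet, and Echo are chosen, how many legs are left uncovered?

Union of Bravo, Comet, Echo = {P2, P3, P4, P6, P8, P10, P11}.
Not covered: P1, P5, P7, P9 — 4 legs.

4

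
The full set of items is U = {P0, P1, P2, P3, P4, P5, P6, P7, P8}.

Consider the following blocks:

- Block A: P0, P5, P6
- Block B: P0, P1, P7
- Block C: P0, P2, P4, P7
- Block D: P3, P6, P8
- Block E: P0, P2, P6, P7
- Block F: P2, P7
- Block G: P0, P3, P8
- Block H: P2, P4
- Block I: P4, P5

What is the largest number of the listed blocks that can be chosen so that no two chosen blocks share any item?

B, D, I are pairwise disjoint (B={P0,P1,P7}; D={P3,P6,P8}; I={P4,P5}).
Every remaining block overlaps one of these, and no 4 of the listed blocks are pairwise disjoint, so 3 is the maximum.

3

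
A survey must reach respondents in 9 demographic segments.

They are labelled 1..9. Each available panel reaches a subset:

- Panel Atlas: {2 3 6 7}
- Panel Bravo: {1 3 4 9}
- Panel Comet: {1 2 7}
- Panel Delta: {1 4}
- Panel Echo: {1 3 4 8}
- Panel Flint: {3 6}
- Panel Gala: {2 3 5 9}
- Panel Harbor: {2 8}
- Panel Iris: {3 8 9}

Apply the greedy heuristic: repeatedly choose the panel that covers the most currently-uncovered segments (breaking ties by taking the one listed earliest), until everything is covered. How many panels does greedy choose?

Greedy: pick Atlas (covers 4 new) → pick Bravo (covers 3 new) → pick Echo (covers 1 new) → pick Gala (covers 1 new). Total picks: 4.
(The true minimum cover uses only 3 panels, so greedy is not optimal here.)

4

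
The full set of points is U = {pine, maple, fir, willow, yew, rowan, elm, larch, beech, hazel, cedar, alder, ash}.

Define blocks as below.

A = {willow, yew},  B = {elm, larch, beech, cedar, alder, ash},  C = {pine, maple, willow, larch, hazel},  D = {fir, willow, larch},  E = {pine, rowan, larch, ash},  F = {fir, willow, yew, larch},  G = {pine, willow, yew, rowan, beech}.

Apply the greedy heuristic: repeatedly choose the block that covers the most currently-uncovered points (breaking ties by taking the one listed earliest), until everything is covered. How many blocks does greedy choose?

4

Greedy: pick B (covers 6 new) → pick C (covers 4 new) → pick F (covers 2 new) → pick E (covers 1 new). Total picks: 4.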